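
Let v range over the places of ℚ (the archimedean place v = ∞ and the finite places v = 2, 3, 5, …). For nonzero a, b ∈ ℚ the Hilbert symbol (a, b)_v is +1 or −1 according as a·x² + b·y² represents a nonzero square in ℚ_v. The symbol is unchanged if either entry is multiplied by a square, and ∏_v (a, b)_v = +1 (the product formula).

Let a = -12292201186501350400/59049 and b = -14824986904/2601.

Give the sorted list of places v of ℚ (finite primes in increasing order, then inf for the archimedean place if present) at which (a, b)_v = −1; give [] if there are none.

Mod squares: a ≡ -46189, b ≡ -129766. Check v ∈ {∞, 2, 3, 5, 7, 11, 13, 17, 19, 23, 31}.
v=∞: -46189 < 0 and -129766 < 0  ⇒  (a,b)_∞ = -1.
v=19: a=19^1·(≡5), b=19^0·(≡6) mod 19; (5|19)=+1, (6|19)=+1; (−1)^{1·0·9}·(+1)^0·(+1)^1 = +1.
v=3: a=3^-10·(≡2), b=3^-2·(≡2) mod 3; (2|3)=-1, (2|3)=-1; (−1)^{-10·-2·1}·(-1)^-2·(-1)^-10 = +1.
v=2: v_2(a)=10, v_2(b)=3; units ≡ 3, 5 (mod 8); ε·ε+αω+βω = 1·0+10·1+3·1 ≡ 1  ⇒  (a,b)_2 = -1.
v=7: a=7^0·(≡2), b=7^1·(≡5) mod 7; (2|7)=+1, (5|7)=-1; (−1)^{0·1·3}·(+1)^1·(-1)^0 = +1.
v=13: a=13^3·(≡1), b=13^5·(≡8) mod 13; (1|13)=+1, (8|13)=-1; (−1)^{3·5·6}·(+1)^5·(-1)^3 = -1.
v=5: a=5^2·(≡1), b=5^0·(≡1) mod 5; (1|5)=+1, (1|5)=+1; (−1)^{2·0·2}·(+1)^0·(+1)^2 = +1.
v=11: a=11^3·(≡1), b=11^0·(≡4) mod 11; (1|11)=+1, (4|11)=+1; (−1)^{3·0·5}·(+1)^0·(+1)^3 = +1.
v=17: a=17^1·(≡10), b=17^-2·(≡11) mod 17; (10|17)=-1, (11|17)=-1; (−1)^{1·-2·8}·(-1)^-2·(-1)^1 = -1.
v=23: a=23^2·(≡12), b=23^1·(≡1) mod 23; (12|23)=+1, (1|23)=+1; (−1)^{2·1·11}·(+1)^1·(+1)^2 = +1.
v=31: a=31^2·(≡9), b=31^1·(≡3) mod 31; (9|31)=+1, (3|31)=-1; (−1)^{2·1·15}·(+1)^1·(-1)^2 = +1.
|Ram(-46189, -129766)| = 4, even; anisotropic at {2, 13, 17, ∞}.

[2, 13, 17, inf]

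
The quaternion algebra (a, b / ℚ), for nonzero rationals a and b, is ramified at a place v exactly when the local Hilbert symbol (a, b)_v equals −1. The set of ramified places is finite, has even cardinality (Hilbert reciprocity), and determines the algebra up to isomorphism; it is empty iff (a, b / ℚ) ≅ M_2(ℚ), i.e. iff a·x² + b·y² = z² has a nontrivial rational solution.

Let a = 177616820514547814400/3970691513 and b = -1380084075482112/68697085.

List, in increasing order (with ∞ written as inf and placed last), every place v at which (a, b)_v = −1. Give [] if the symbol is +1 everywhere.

(a, b) ≡ (16813, -12021295) mod (ℚ^×)²; places V = {2, 3, 5, 7, 11, 13, 17, 23, 29, 31, 43, ∞}.
(a,b)_43: α=1, u≡38; β=1, v≡31 (mod 43); (38|43)=+1, (31|43)=+1; sign (−1)^1·+1^1·+1^1 = -1.
(a,b)_∞: sgn(16813)=+, sgn(-12021295)=−, so +1.
(a,b)_5: α=2, u≡2; β=-1, v≡4 (mod 5); (2|5)=-1, (4|5)=+1; sign (−1)^0·-1^-1·+1^2 = -1.
(a,b)_7: α=6, u≡6; β=6, v≡4 (mod 7); (6|7)=-1, (4|7)=+1; sign (−1)^0·-1^6·+1^6 = +1.
(a,b)_2: α=12, β=10; u≡5, v≡1 (mod 8); ε(u)ε(v)=0·0, αω(v)=12·0, βω(u)=10·1; sum ≡ 0  ⇒  +1.
(a,b)_29: α=-2, u≡25; β=-2, v≡12 (mod 29); (25|29)=+1, (12|29)=-1; sign (−1)^0·+1^-2·-1^-2 = +1.
(a,b)_3: α=6, u≡1; β=4, v≡2 (mod 3); (1|3)=+1, (2|3)=-1; sign (−1)^0·+1^4·-1^6 = +1.
(a,b)_23: α=1, u≡12; β=1, v≡20 (mod 23); (12|23)=+1, (20|23)=-1; sign (−1)^1·+1^1·-1^1 = +1.
(a,b)_13: α=2, u≡12; β=1, v≡9 (mod 13); (12|13)=+1, (9|13)=+1; sign (−1)^0·+1^1·+1^2 = +1.
(a,b)_11: α=2, u≡5; β=1, v≡9 (mod 11); (5|11)=+1, (9|11)=+1; sign (−1)^0·+1^1·+1^2 = +1.
(a,b)_31: α=-2, u≡17; β=-2, v≡8 (mod 31); (17|31)=-1, (8|31)=+1; sign (−1)^0·-1^-2·+1^-2 = +1.
(a,b)_17: α=-3, u≡5; β=-1, v≡5 (mod 17); (5|17)=-1, (5|17)=-1; sign (−1)^0·-1^-1·-1^-3 = +1.
(16813, -12021295 / ℚ) ramifies at {5, 43}: a division algebra.

[5, 43]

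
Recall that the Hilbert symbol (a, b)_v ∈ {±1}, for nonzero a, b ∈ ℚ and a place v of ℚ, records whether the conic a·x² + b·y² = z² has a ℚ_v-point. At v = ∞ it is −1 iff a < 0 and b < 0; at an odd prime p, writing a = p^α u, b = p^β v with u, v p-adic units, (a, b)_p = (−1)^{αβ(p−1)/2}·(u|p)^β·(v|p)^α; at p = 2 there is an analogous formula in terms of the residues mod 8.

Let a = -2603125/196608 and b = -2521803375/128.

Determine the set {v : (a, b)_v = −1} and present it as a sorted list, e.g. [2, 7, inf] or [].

[3, 13, 23, inf]

Mod squares: a ≡ -255, b ≡ -50830. Check v ∈ {∞, 2, 3, 5, 7, 13, 17, 23}.
v=17: a=17^1·(≡15), b=17^1·(≡9) mod 17; (15|17)=+1, (9|17)=+1; (−1)^{1·1·8}·(+1)^1·(+1)^1 = +1.
v=7: a=7^2·(≡2), b=7^2·(≡2) mod 7; (2|7)=+1, (2|7)=+1; (−1)^{2·2·3}·(+1)^2·(+1)^2 = +1.
v=3: a=3^-1·(≡2), b=3^4·(≡2) mod 3; (2|3)=-1, (2|3)=-1; (−1)^{-1·4·1}·(-1)^4·(-1)^-1 = -1.
v=23: a=23^0·(≡21), b=23^1·(≡21) mod 23; (21|23)=-1, (21|23)=-1; (−1)^{0·1·11}·(-1)^1·(-1)^0 = -1.
v=5: a=5^5·(≡4), b=5^3·(≡1) mod 5; (4|5)=+1, (1|5)=+1; (−1)^{5·3·2}·(+1)^3·(+1)^5 = +1.
v=∞: -255 < 0 and -50830 < 0  ⇒  (a,b)_∞ = -1.
v=2: v_2(a)=-16, v_2(b)=-7; units ≡ 1, 1 (mod 8); ε·ε+αω+βω = 0·0+-16·0+-7·0 ≡ 0  ⇒  (a,b)_2 = +1.
v=13: a=13^0·(≡11), b=13^1·(≡3) mod 13; (11|13)=-1, (3|13)=+1; (−1)^{0·1·6}·(-1)^1·(+1)^0 = -1.
Ram(-255, -50830) = {3, 13, 23, ∞}; no ℚ_3-point on the conic.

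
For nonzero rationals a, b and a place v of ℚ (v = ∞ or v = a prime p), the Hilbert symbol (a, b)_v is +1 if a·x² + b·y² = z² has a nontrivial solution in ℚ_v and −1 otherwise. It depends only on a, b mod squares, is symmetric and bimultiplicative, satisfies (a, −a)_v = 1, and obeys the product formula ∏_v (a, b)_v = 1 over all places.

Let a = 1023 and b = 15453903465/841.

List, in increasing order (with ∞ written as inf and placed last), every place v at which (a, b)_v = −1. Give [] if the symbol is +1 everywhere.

[3, 5, 11, 17]

(a, b) ≡ (1023, 36465) mod (ℚ^×)²; places V = {2, 3, 5, 7, 11, 13, 17, 29, 31, ∞}.
(a,b)_11: α=1, u≡5; β=1, v≡1 (mod 11); (5|11)=+1, (1|11)=+1; sign (−1)^1·+1^1·+1^1 = -1.
(a,b)_17: α=0, u≡3; β=1, v≡3 (mod 17); (3|17)=-1, (3|17)=-1; sign (−1)^0·-1^1·-1^0 = -1.
(a,b)_31: α=1, u≡2; β=2, v≡8 (mod 31); (2|31)=+1, (8|31)=+1; sign (−1)^0·+1^2·+1^1 = +1.
(a,b)_∞: sgn(1023)=+, sgn(36465)=+, so +1.
(a,b)_29: α=0, u≡8; β=-2, v≡27 (mod 29); (8|29)=-1, (27|29)=-1; sign (−1)^0·-1^-2·-1^0 = +1.
(a,b)_7: α=0, u≡1; β=2, v≡1 (mod 7); (1|7)=+1, (1|7)=+1; sign (−1)^0·+1^2·+1^0 = +1.
(a,b)_13: α=0, u≡9; β=1, v≡4 (mod 13); (9|13)=+1, (4|13)=+1; sign (−1)^0·+1^1·+1^0 = +1.
(a,b)_3: α=1, u≡2; β=3, v≡2 (mod 3); (2|3)=-1, (2|3)=-1; sign (−1)^1·-1^3·-1^1 = -1.
(a,b)_2: α=0, β=0; u≡7, v≡1 (mod 8); ε(u)ε(v)=1·0, αω(v)=0·0, βω(u)=0·0; sum ≡ 0  ⇒  +1.
(a,b)_5: α=0, u≡3; β=1, v≡3 (mod 5); (3|5)=-1, (3|5)=-1; sign (−1)^0·-1^1·-1^0 = -1.
(1023, 36465 / ℚ) ramifies at {3, 5, 11, 17}: a division algebra.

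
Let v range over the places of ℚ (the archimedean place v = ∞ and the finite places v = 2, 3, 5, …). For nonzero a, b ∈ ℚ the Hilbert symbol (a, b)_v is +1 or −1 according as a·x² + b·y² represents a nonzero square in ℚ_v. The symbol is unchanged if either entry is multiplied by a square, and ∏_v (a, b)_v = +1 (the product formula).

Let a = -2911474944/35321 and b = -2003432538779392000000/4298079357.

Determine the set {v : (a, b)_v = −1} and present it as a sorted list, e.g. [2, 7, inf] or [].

Mod squares: a ≡ -5389901, b ≡ -91. Check v ∈ {∞, 2, 3, 5, 7, 11, 13, 17, 19, 29, 37, 41}.
v=11: a=11^-1·(≡4), b=11^-2·(≡7) mod 11; (4|11)=+1, (7|11)=-1; (−1)^{-1·-2·5}·(+1)^-2·(-1)^-1 = -1.
v=13: a=13^-2·(≡12), b=13^-1·(≡11) mod 13; (12|13)=+1, (11|13)=-1; (−1)^{-2·-1·6}·(+1)^-1·(-1)^-2 = +1.
v=41: a=41^1·(≡29), b=41^4·(≡2) mod 41; (29|41)=-1, (2|41)=+1; (−1)^{1·4·20}·(-1)^4·(+1)^1 = +1.
v=29: a=29^0·(≡21), b=29^-2·(≡7) mod 29; (21|29)=-1, (7|29)=+1; (−1)^{0·-2·14}·(-1)^-2·(+1)^0 = +1.
v=2: v_2(a)=8, v_2(b)=14; units ≡ 3, 5 (mod 8); ε·ε+αω+βω = 1·0+8·1+14·1 ≡ 0  ⇒  (a,b)_2 = +1.
v=37: a=37^1·(≡12), b=37^2·(≡20) mod 37; (12|37)=+1, (20|37)=-1; (−1)^{1·2·18}·(+1)^2·(-1)^1 = -1.
v=∞: -5389901 < 0 and -91 < 0  ⇒  (a,b)_∞ = -1.
v=7: a=7^2·(≡1), b=7^1·(≡2) mod 7; (1|7)=+1, (2|7)=+1; (−1)^{2·1·3}·(+1)^1·(+1)^2 = +1.
v=19: a=19^-1·(≡15), b=19^-2·(≡1) mod 19; (15|19)=-1, (1|19)=+1; (−1)^{-1·-2·9}·(-1)^-2·(+1)^-1 = +1.
v=5: a=5^0·(≡1), b=5^6·(≡1) mod 5; (1|5)=+1, (1|5)=+1; (−1)^{0·6·2}·(+1)^6·(+1)^0 = +1.
v=17: a=17^1·(≡6), b=17^2·(≡14) mod 17; (6|17)=-1, (14|17)=-1; (−1)^{1·2·8}·(-1)^2·(-1)^1 = -1.
v=3: a=3^2·(≡1), b=3^-2·(≡2) mod 3; (1|3)=+1, (2|3)=-1; (−1)^{2·-2·1}·(+1)^-2·(-1)^2 = +1.
|Ram(-5389901, -91)| = 4, even; anisotropic at {11, 17, 37, ∞}.

[11, 17, 37, inf]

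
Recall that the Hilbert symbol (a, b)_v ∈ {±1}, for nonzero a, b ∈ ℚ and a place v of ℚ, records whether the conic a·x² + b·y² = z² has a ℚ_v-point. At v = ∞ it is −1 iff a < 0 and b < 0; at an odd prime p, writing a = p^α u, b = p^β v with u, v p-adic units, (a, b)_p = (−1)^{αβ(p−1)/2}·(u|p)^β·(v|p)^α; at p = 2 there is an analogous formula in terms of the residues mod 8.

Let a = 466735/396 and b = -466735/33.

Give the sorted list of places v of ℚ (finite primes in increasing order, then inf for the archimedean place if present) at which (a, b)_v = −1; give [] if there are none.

(a, b) ≡ (17765, -53295) mod (ℚ^×)²; places V = {2, 3, 5, 11, 17, 19, ∞}.
(a,b)_11: α=-1, u≡9; β=-1, v≡2 (mod 11); (9|11)=+1, (2|11)=-1; sign (−1)^1·+1^-1·-1^-1 = +1.
(a,b)_5: α=1, u≡2; β=1, v≡1 (mod 5); (2|5)=-1, (1|5)=+1; sign (−1)^0·-1^1·+1^1 = -1.
(a,b)_17: α=3, u≡2; β=3, v≡10 (mod 17); (2|17)=+1, (10|17)=-1; sign (−1)^0·+1^3·-1^3 = -1.
(a,b)_∞: sgn(17765)=+, sgn(-53295)=−, so +1.
(a,b)_3: α=-2, u≡2; β=-1, v≡1 (mod 3); (2|3)=-1, (1|3)=+1; sign (−1)^0·-1^-1·+1^-2 = -1.
(a,b)_2: α=-2, β=0; u≡5, v≡1 (mod 8); ε(u)ε(v)=0·0, αω(v)=-2·0, βω(u)=0·1; sum ≡ 0  ⇒  +1.
(a,b)_19: α=1, u≡7; β=1, v≡11 (mod 19); (7|19)=+1, (11|19)=+1; sign (−1)^1·+1^1·+1^1 = -1.
|Ram(17765, -53295)| = 4, even; anisotropic at {3, 5, 17, 19}.

[3, 5, 17, 19]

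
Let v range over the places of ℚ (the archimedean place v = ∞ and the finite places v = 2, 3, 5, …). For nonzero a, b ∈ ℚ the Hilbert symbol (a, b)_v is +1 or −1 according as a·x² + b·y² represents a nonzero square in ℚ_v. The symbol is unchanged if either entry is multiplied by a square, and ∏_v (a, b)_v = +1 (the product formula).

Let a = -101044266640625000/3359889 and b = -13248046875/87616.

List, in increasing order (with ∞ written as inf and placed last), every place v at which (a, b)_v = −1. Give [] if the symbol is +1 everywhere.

(a, b) ≡ (-506, -33915) mod (ℚ^×)²; places V = {2, 3, 5, 7, 11, 13, 17, 19, 23, 37, 47, ∞}.
(a,b)_19: α=2, u≡16; β=1, v≡6 (mod 19); (16|19)=+1, (6|19)=+1; sign (−1)^0·+1^1·+1^2 = +1.
(a,b)_13: α=-2, u≡12; β=0, v≡6 (mod 13); (12|13)=+1, (6|13)=-1; sign (−1)^0·+1^0·-1^-2 = +1.
(a,b)_∞: sgn(-506)=−, sgn(-33915)=−, so -1.
(a,b)_47: α=-2, u≡30; β=0, v≡19 (mod 47); (30|47)=-1, (19|47)=-1; sign (−1)^0·-1^0·-1^-2 = +1.
(a,b)_23: α=1, u≡13; β=0, v≡5 (mod 23); (13|23)=+1, (5|23)=-1; sign (−1)^0·+1^0·-1^1 = -1.
(a,b)_17: α=2, u≡8; β=1, v≡14 (mod 17); (8|17)=+1, (14|17)=-1; sign (−1)^0·+1^1·-1^2 = +1.
(a,b)_11: α=1, u≡4; β=0, v≡3 (mod 11); (4|11)=+1, (3|11)=+1; sign (−1)^0·+1^0·+1^1 = +1.
(a,b)_3: α=-2, u≡1; β=1, v≡2 (mod 3); (1|3)=+1, (2|3)=-1; sign (−1)^0·+1^1·-1^-2 = +1.
(a,b)_2: α=3, β=-6; u≡3, v≡5 (mod 8); ε(u)ε(v)=1·0, αω(v)=3·1, βω(u)=-6·1; sum ≡ 1  ⇒  -1.
(a,b)_37: α=0, u≡28; β=-2, v≡22 (mod 37); (28|37)=+1, (22|37)=-1; sign (−1)^0·+1^-2·-1^0 = +1.
(a,b)_5: α=10, u≡4; β=9, v≡2 (mod 5); (4|5)=+1, (2|5)=-1; sign (−1)^0·+1^9·-1^10 = +1.
(a,b)_7: α=2, u≡5; β=1, v≡6 (mod 7); (5|7)=-1, (6|7)=-1; sign (−1)^0·-1^1·-1^2 = -1.
(-506, -33915 / ℚ) ramifies at {2, 7, 23, ∞}: a division algebra.

[2, 7, 23, inf]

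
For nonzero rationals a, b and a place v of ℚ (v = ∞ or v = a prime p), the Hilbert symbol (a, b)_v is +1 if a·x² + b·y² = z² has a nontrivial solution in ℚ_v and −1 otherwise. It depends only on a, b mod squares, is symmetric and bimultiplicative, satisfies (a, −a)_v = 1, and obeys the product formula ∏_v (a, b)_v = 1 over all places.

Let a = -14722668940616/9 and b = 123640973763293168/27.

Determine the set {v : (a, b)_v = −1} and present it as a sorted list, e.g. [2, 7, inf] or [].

(a, b) ≡ (-208754, 7780101) mod (ℚ^×)²; places V = {2, 3, 7, 13, 17, 19, 31, 37, ∞}.
(a,b)_37: α=1, u≡35; β=1, v≡24 (mod 37); (35|37)=-1, (24|37)=-1; sign (−1)^0·-1^1·-1^1 = +1.
(a,b)_13: α=3, u≡12; β=4, v≡3 (mod 13); (12|13)=+1, (3|13)=+1; sign (−1)^0·+1^4·+1^3 = +1.
(a,b)_2: α=3, β=4; u≡7, v≡5 (mod 8); ε(u)ε(v)=1·0, αω(v)=3·1, βω(u)=4·0; sum ≡ 1  ⇒  -1.
(a,b)_7: α=1, u≡3; β=1, v≡2 (mod 7); (3|7)=-1, (2|7)=+1; sign (−1)^1·-1^1·+1^1 = +1.
(a,b)_31: α=1, u≡24; β=1, v≡24 (mod 31); (24|31)=-1, (24|31)=-1; sign (−1)^1·-1^1·-1^1 = -1.
(a,b)_17: α=2, u≡12; β=3, v≡13 (mod 17); (12|17)=-1, (13|17)=+1; sign (−1)^0·-1^3·+1^2 = -1.
(a,b)_∞: sgn(-208754)=−, sgn(7780101)=+, so +1.
(a,b)_3: α=-2, u≡1; β=-3, v≡2 (mod 3); (1|3)=+1, (2|3)=-1; sign (−1)^0·+1^-3·-1^-2 = +1.
(a,b)_19: α=2, u≡12; β=3, v≡18 (mod 19); (12|19)=-1, (18|19)=-1; sign (−1)^0·-1^3·-1^2 = -1.
(-208754, 7780101 / ℚ) ramifies at {2, 17, 19, 31}: a division algebra.

[2, 17, 19, 31]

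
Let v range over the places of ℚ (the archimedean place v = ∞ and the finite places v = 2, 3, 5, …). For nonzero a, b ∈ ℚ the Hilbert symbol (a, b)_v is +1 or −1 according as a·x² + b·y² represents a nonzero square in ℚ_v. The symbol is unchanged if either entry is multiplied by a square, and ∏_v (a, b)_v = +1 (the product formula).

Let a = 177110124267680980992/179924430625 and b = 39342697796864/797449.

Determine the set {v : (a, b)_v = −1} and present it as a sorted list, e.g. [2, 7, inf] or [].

[2, 11]

(a, b) ≡ (401302, 629) mod (ℚ^×)²; places V = {2, 3, 5, 7, 11, 17, 19, 29, 37, 47, ∞}.
(a,b)_5: α=-4, u≡3; β=0, v≡1 (mod 5); (3|5)=-1, (1|5)=+1; sign (−1)^0·-1^0·+1^-4 = +1.
(a,b)_37: α=1, u≡24; β=1, v≡35 (mod 37); (24|37)=-1, (35|37)=-1; sign (−1)^0·-1^1·-1^1 = +1.
(a,b)_7: α=6, u≡5; β=4, v≡3 (mod 7); (5|7)=-1, (3|7)=-1; sign (−1)^0·-1^4·-1^6 = +1.
(a,b)_17: α=1, u≡10; β=1, v≡3 (mod 17); (10|17)=-1, (3|17)=-1; sign (−1)^0·-1^1·-1^1 = +1.
(a,b)_11: α=3, u≡6; β=2, v≡6 (mod 11); (6|11)=-1, (6|11)=-1; sign (−1)^0·-1^2·-1^3 = -1.
(a,b)_19: α=-4, u≡15; β=-2, v≡8 (mod 19); (15|19)=-1, (8|19)=-1; sign (−1)^0·-1^-2·-1^-4 = +1.
(a,b)_3: α=2, u≡1; β=0, v≡2 (mod 3); (1|3)=+1, (2|3)=-1; sign (−1)^0·+1^0·-1^2 = +1.
(a,b)_∞: sgn(401302)=+, sgn(629)=+, so +1.
(a,b)_29: α=3, u≡23; β=2, v≡6 (mod 29); (23|29)=+1, (6|29)=+1; sign (−1)^0·+1^2·+1^3 = +1.
(a,b)_2: α=13, β=8; u≡3, v≡5 (mod 8); ε(u)ε(v)=1·0, αω(v)=13·1, βω(u)=8·1; sum ≡ 1  ⇒  -1.
(a,b)_47: α=-2, u≡21; β=-2, v≡25 (mod 47); (21|47)=+1, (25|47)=+1; sign (−1)^0·+1^-2·+1^-2 = +1.
(401302, 629 / ℚ) ramifies at {2, 11}: a division algebra.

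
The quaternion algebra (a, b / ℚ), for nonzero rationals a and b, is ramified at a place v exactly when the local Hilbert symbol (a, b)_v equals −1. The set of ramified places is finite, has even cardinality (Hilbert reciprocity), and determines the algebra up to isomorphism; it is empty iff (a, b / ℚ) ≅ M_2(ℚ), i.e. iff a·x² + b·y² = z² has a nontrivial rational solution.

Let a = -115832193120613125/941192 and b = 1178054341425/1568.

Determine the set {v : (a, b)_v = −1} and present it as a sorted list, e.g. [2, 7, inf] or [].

[2, 3, 13, 19]

Mod squares: a ≡ -66378, b ≡ 54834. Check v ∈ {∞, 2, 3, 5, 7, 13, 19, 23, 37}.
v=19: a=19^4·(≡15), b=19^3·(≡1) mod 19; (15|19)=-1, (1|19)=+1; (−1)^{4·3·9}·(-1)^3·(+1)^4 = -1.
v=3: a=3^5·(≡2), b=3^3·(≡2) mod 3; (2|3)=-1, (2|3)=-1; (−1)^{5·3·1}·(-1)^3·(-1)^5 = -1.
v=23: a=23^3·(≡4), b=23^2·(≡3) mod 23; (4|23)=+1, (3|23)=+1; (−1)^{3·2·11}·(+1)^2·(+1)^3 = +1.
v=2: v_2(a)=-3, v_2(b)=-5; units ≡ 3, 1 (mod 8); ε·ε+αω+βω = 1·0+-3·0+-5·1 ≡ 1  ⇒  (a,b)_2 = -1.
v=5: a=5^4·(≡2), b=5^2·(≡4) mod 5; (2|5)=-1, (4|5)=+1; (−1)^{4·2·2}·(-1)^2·(+1)^4 = +1.
v=37: a=37^1·(≡20), b=37^1·(≡29) mod 37; (20|37)=-1, (29|37)=-1; (−1)^{1·1·18}·(-1)^1·(-1)^1 = +1.
v=13: a=13^1·(≡4), b=13^1·(≡5) mod 13; (4|13)=+1, (5|13)=-1; (−1)^{1·1·6}·(+1)^1·(-1)^1 = -1.
v=7: a=7^-6·(≡5), b=7^-2·(≡6) mod 7; (5|7)=-1, (6|7)=-1; (−1)^{-6·-2·3}·(-1)^-2·(-1)^-6 = +1.
v=∞: -66378 < 0 and 54834 > 0  ⇒  (a,b)_∞ = +1.
(-66378, 54834 / ℚ) ramifies at {2, 3, 13, 19}: a division algebra.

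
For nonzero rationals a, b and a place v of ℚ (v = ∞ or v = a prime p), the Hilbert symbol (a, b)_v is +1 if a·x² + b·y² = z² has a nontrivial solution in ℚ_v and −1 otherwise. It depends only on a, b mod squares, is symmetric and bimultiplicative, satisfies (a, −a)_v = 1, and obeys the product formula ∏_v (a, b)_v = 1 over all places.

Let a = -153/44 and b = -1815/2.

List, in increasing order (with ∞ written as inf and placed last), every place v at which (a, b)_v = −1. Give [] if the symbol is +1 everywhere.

(a, b) ≡ (-187, -30) mod (ℚ^×)²; places V = {2, 3, 5, 11, 17, ∞}.
(a,b)_11: α=-1, u≡3; β=2, v≡9 (mod 11); (3|11)=+1, (9|11)=+1; sign (−1)^0·+1^2·+1^-1 = +1.
(a,b)_3: α=2, u≡2; β=1, v≡2 (mod 3); (2|3)=-1, (2|3)=-1; sign (−1)^0·-1^1·-1^2 = -1.
(a,b)_∞: sgn(-187)=−, sgn(-30)=−, so -1.
(a,b)_2: α=-2, β=-1; u≡5, v≡1 (mod 8); ε(u)ε(v)=0·0, αω(v)=-2·0, βω(u)=-1·1; sum ≡ 1  ⇒  -1.
(a,b)_5: α=0, u≡3; β=1, v≡1 (mod 5); (3|5)=-1, (1|5)=+1; sign (−1)^0·-1^1·+1^0 = -1.
(a,b)_17: α=1, u≡11; β=0, v≡2 (mod 17); (11|17)=-1, (2|17)=+1; sign (−1)^0·-1^0·+1^1 = +1.
Ram(-187, -30) = {2, 3, 5, ∞}; no ℚ_2-point on the conic.

[2, 3, 5, inf]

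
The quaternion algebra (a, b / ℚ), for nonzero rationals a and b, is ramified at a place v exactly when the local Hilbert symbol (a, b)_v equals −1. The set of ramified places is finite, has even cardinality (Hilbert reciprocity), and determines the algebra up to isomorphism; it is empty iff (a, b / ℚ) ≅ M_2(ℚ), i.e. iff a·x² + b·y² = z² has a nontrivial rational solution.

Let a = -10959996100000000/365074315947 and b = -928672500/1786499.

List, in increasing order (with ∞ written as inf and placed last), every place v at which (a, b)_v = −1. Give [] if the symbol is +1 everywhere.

(a, b) ≡ (-3, -231) mod (ℚ^×)²; places V = {2, 3, 5, 7, 11, 13, 19, 29, 31, ∞}.
(a,b)_∞: sgn(-3)=−, sgn(-231)=−, so -1.
(a,b)_3: α=-3, u≡2; β=1, v≡1 (mod 3); (2|3)=-1, (1|3)=+1; sign (−1)^1·-1^1·+1^-3 = +1.
(a,b)_19: α=4, u≡6; β=2, v≡1 (mod 19); (6|19)=+1, (1|19)=+1; sign (−1)^0·+1^2·+1^4 = +1.
(a,b)_2: α=8, β=2; u≡5, v≡1 (mod 8); ε(u)ε(v)=0·0, αω(v)=8·0, βω(u)=2·1; sum ≡ 0  ⇒  +1.
(a,b)_13: α=0, u≡4; β=-2, v≡12 (mod 13); (4|13)=+1, (12|13)=+1; sign (−1)^0·+1^-2·+1^0 = +1.
(a,b)_11: α=-4, u≡8; β=-1, v≡5 (mod 11); (8|11)=-1, (5|11)=+1; sign (−1)^0·-1^-1·+1^-4 = -1.
(a,b)_5: α=8, u≡2; β=4, v≡1 (mod 5); (2|5)=-1, (1|5)=+1; sign (−1)^0·-1^4·+1^8 = +1.
(a,b)_31: α=-4, u≡16; β=-2, v≡13 (mod 31); (16|31)=+1, (13|31)=-1; sign (−1)^0·+1^-2·-1^-4 = +1.
(a,b)_7: α=0, u≡2; β=3, v≡2 (mod 7); (2|7)=+1, (2|7)=+1; sign (−1)^0·+1^3·+1^0 = +1.
(a,b)_29: α=2, u≡8; β=0, v≡25 (mod 29); (8|29)=-1, (25|29)=+1; sign (−1)^0·-1^0·+1^2 = +1.
Ram(-3, -231) = {11, ∞}; no ℚ_11-point on the conic.

[11, inf]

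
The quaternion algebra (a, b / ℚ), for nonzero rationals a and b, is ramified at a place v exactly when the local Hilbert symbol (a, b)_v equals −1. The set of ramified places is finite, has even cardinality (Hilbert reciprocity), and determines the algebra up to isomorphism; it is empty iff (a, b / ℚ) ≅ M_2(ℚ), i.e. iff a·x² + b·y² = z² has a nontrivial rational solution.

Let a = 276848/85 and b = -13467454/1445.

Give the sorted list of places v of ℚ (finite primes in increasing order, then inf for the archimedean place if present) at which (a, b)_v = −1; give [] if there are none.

[2, 13]

(a, b) ≡ (12155, -1430) mod (ℚ^×)²; places V = {2, 5, 7, 11, 13, 17, 31, ∞}.
(a,b)_5: α=-1, u≡4; β=-1, v≡4 (mod 5); (4|5)=+1, (4|5)=+1; sign (−1)^0·+1^-1·+1^-1 = +1.
(a,b)_13: α=1, u≡4; β=1, v≡6 (mod 13); (4|13)=+1, (6|13)=-1; sign (−1)^0·+1^1·-1^1 = -1.
(a,b)_17: α=-1, u≡4; β=-2, v≡13 (mod 17); (4|17)=+1, (13|17)=+1; sign (−1)^0·+1^-2·+1^-1 = +1.
(a,b)_∞: sgn(12155)=+, sgn(-1430)=−, so +1.
(a,b)_31: α=0, u≡21; β=2, v≡26 (mod 31); (21|31)=-1, (26|31)=-1; sign (−1)^0·-1^2·-1^0 = +1.
(a,b)_7: α=0, u≡5; β=2, v≡3 (mod 7); (5|7)=-1, (3|7)=-1; sign (−1)^0·-1^2·-1^0 = +1.
(a,b)_11: α=3, u≡4; β=1, v≡2 (mod 11); (4|11)=+1, (2|11)=-1; sign (−1)^1·+1^1·-1^3 = +1.
(a,b)_2: α=4, β=1; u≡3, v≡5 (mod 8); ε(u)ε(v)=1·0, αω(v)=4·1, βω(u)=1·1; sum ≡ 1  ⇒  -1.
Ram(12155, -1430) = {2, 13}; no ℚ_2-point on the conic.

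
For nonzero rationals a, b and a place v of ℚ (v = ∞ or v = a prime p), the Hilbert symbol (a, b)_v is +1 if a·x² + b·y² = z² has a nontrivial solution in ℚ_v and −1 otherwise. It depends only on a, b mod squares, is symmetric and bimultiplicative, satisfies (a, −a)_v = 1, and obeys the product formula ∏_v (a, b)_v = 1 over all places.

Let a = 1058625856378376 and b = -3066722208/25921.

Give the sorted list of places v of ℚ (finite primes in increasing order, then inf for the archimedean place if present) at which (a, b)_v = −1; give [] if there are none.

(a, b) ≡ (15314, -262922) mod (ℚ^×)²; places V = {2, 3, 7, 11, 13, 17, 19, 23, 31, 37, ∞}.
(a,b)_11: α=2, u≡2; β=1, v≡3 (mod 11); (2|11)=-1, (3|11)=+1; sign (−1)^0·-1^1·+1^2 = -1.
(a,b)_2: α=3, β=5; u≡1, v≡3 (mod 8); ε(u)ε(v)=0·1, αω(v)=3·1, βω(u)=5·0; sum ≡ 1  ⇒  -1.
(a,b)_37: α=2, u≡21; β=1, v≡15 (mod 37); (21|37)=+1, (15|37)=-1; sign (−1)^0·+1^1·-1^2 = +1.
(a,b)_17: α=2, u≡3; β=1, v≡15 (mod 17); (3|17)=-1, (15|17)=+1; sign (−1)^0·-1^1·+1^2 = -1.
(a,b)_7: α=0, u≡6; β=-2, v≡6 (mod 7); (6|7)=-1, (6|7)=-1; sign (−1)^0·-1^-2·-1^0 = +1.
(a,b)_3: α=0, u≡2; β=6, v≡1 (mod 3); (2|3)=-1, (1|3)=+1; sign (−1)^0·-1^6·+1^0 = +1.
(a,b)_13: α=1, u≡7; β=0, v≡4 (mod 13); (7|13)=-1, (4|13)=+1; sign (−1)^0·-1^0·+1^1 = +1.
(a,b)_23: α=0, u≡21; β=-2, v≡14 (mod 23); (21|23)=-1, (14|23)=-1; sign (−1)^0·-1^-2·-1^0 = +1.
(a,b)_31: α=1, u≡6; β=0, v≡1 (mod 31); (6|31)=-1, (1|31)=+1; sign (−1)^0·-1^0·+1^1 = +1.
(a,b)_19: α=3, u≡3; β=1, v≡10 (mod 19); (3|19)=-1, (10|19)=-1; sign (−1)^1·-1^1·-1^3 = -1.
(a,b)_∞: sgn(15314)=+, sgn(-262922)=−, so +1.
|Ram(15314, -262922)| = 4, even; anisotropic at {2, 11, 17, 19}.

[2, 11, 17, 19]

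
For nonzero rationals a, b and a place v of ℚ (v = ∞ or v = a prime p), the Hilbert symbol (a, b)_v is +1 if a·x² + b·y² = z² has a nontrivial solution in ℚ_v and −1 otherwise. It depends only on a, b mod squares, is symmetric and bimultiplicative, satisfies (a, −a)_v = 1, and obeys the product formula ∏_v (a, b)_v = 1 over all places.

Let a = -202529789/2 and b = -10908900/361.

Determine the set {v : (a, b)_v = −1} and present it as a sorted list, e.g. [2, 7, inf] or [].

Mod squares: a ≡ -8602, b ≡ -12121. Check v ∈ {∞, 2, 3, 5, 7, 11, 17, 19, 23, 31}.
v=7: a=7^2·(≡4), b=7^0·(≡3) mod 7; (4|7)=+1, (3|7)=-1; (−1)^{2·0·3}·(+1)^0·(-1)^2 = +1.
v=23: a=23^1·(≡11), b=23^1·(≡9) mod 23; (11|23)=-1, (9|23)=+1; (−1)^{1·1·11}·(-1)^1·(+1)^1 = +1.
v=31: a=31^2·(≡10), b=31^1·(≡13) mod 31; (10|31)=+1, (13|31)=-1; (−1)^{2·1·15}·(+1)^1·(-1)^2 = +1.
v=3: a=3^0·(≡2), b=3^2·(≡2) mod 3; (2|3)=-1, (2|3)=-1; (−1)^{0·2·1}·(-1)^2·(-1)^0 = +1.
v=∞: -8602 < 0 and -12121 < 0  ⇒  (a,b)_∞ = -1.
v=17: a=17^1·(≡16), b=17^1·(≡4) mod 17; (16|17)=+1, (4|17)=+1; (−1)^{1·1·8}·(+1)^1·(+1)^1 = +1.
v=5: a=5^0·(≡3), b=5^2·(≡4) mod 5; (3|5)=-1, (4|5)=+1; (−1)^{0·2·2}·(-1)^2·(+1)^0 = +1.
v=19: a=19^0·(≡4), b=19^-2·(≡7) mod 19; (4|19)=+1, (7|19)=+1; (−1)^{0·-2·9}·(+1)^-2·(+1)^0 = +1.
v=2: v_2(a)=-1, v_2(b)=2; units ≡ 3, 7 (mod 8); ε·ε+αω+βω = 1·1+-1·0+2·1 ≡ 1  ⇒  (a,b)_2 = -1.
v=11: a=11^1·(≡6), b=11^0·(≡1) mod 11; (6|11)=-1, (1|11)=+1; (−1)^{1·0·5}·(-1)^0·(+1)^1 = +1.
Ram(-8602, -12121) = {2, ∞}; no ℚ_2-point on the conic.

[2, inf]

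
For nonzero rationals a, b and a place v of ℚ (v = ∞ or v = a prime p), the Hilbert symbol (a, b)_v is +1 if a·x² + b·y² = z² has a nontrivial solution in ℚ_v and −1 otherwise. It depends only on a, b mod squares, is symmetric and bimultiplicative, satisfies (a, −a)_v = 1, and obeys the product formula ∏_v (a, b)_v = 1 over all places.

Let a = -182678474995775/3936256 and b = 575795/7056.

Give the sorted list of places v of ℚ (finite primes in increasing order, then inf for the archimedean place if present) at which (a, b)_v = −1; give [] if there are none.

[11, 19]

Mod squares: a ≡ -551, b ≡ 1595. Check v ∈ {∞, 2, 3, 5, 7, 11, 19, 29, 31}.
v=∞: -551 < 0 and 1595 > 0  ⇒  (a,b)_∞ = +1.
v=31: a=31^-2·(≡25), b=31^0·(≡18) mod 31; (25|31)=+1, (18|31)=+1; (−1)^{-2·0·15}·(+1)^0·(+1)^-2 = +1.
v=11: a=11^2·(≡10), b=11^1·(≡8) mod 11; (10|11)=-1, (8|11)=-1; (−1)^{2·1·5}·(-1)^1·(-1)^2 = -1.
v=29: a=29^3·(≡15), b=29^1·(≡15) mod 29; (15|29)=-1, (15|29)=-1; (−1)^{3·1·14}·(-1)^1·(-1)^3 = +1.
v=19: a=19^5·(≡4), b=19^2·(≡8) mod 19; (4|19)=+1, (8|19)=-1; (−1)^{5·2·9}·(+1)^2·(-1)^5 = -1.
v=3: a=3^0·(≡1), b=3^-2·(≡2) mod 3; (1|3)=+1, (2|3)=-1; (−1)^{0·-2·1}·(+1)^-2·(-1)^0 = +1.
v=2: v_2(a)=-12, v_2(b)=-4; units ≡ 1, 3 (mod 8); ε·ε+αω+βω = 0·1+-12·1+-4·0 ≡ 0  ⇒  (a,b)_2 = +1.
v=7: a=7^0·(≡2), b=7^-2·(≡6) mod 7; (2|7)=+1, (6|7)=-1; (−1)^{0·-2·3}·(+1)^-2·(-1)^0 = +1.
v=5: a=5^2·(≡4), b=5^1·(≡4) mod 5; (4|5)=+1, (4|5)=+1; (−1)^{2·1·2}·(+1)^1·(+1)^2 = +1.
(-551, 1595 / ℚ) ramifies at {11, 19}: a division algebra.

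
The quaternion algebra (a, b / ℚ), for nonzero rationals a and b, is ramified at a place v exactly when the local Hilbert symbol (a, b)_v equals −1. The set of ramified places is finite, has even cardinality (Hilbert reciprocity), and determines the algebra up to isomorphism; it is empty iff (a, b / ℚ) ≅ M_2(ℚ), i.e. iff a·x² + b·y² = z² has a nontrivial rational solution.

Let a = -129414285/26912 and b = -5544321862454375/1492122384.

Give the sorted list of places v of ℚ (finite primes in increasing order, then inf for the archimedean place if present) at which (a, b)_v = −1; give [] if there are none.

Mod squares: a ≡ -170170, b ≡ -143. Check v ∈ {∞, 2, 3, 5, 7, 11, 13, 17, 23, 29, 37}.
v=13: a=13^3·(≡12), b=13^3·(≡8) mod 13; (12|13)=+1, (8|13)=-1; (−1)^{3·3·6}·(+1)^3·(-1)^3 = -1.
v=3: a=3^2·(≡2), b=3^-4·(≡1) mod 3; (2|3)=-1, (1|3)=+1; (−1)^{2·-4·1}·(-1)^-4·(+1)^2 = +1.
v=23: a=23^0·(≡11), b=23^2·(≡8) mod 23; (11|23)=-1, (8|23)=+1; (−1)^{0·2·11}·(-1)^2·(+1)^0 = +1.
v=11: a=11^1·(≡10), b=11^1·(≡9) mod 11; (10|11)=-1, (9|11)=+1; (−1)^{1·1·5}·(-1)^1·(+1)^1 = +1.
v=37: a=37^0·(≡16), b=37^-2·(≡23) mod 37; (16|37)=+1, (23|37)=-1; (−1)^{0·-2·18}·(+1)^-2·(-1)^0 = +1.
v=7: a=7^1·(≡2), b=7^4·(≡2) mod 7; (2|7)=+1, (2|7)=+1; (−1)^{1·4·3}·(+1)^4·(+1)^1 = +1.
v=2: v_2(a)=-5, v_2(b)=-4; units ≡ 3, 1 (mod 8); ε·ε+αω+βω = 1·0+-5·0+-4·1 ≡ 0  ⇒  (a,b)_2 = +1.
v=29: a=29^-2·(≡14), b=29^-2·(≡2) mod 29; (14|29)=-1, (2|29)=-1; (−1)^{-2·-2·14}·(-1)^-2·(-1)^-2 = +1.
v=∞: -170170 < 0 and -143 < 0  ⇒  (a,b)_∞ = -1.
v=5: a=5^1·(≡4), b=5^4·(≡2) mod 5; (4|5)=+1, (2|5)=-1; (−1)^{1·4·2}·(+1)^4·(-1)^1 = -1.
v=17: a=17^1·(≡12), b=17^2·(≡3) mod 17; (12|17)=-1, (3|17)=-1; (−1)^{1·2·8}·(-1)^2·(-1)^1 = -1.
(-170170, -143 / ℚ) ramifies at {5, 13, 17, ∞}: a division algebra.

[5, 13, 17, inf]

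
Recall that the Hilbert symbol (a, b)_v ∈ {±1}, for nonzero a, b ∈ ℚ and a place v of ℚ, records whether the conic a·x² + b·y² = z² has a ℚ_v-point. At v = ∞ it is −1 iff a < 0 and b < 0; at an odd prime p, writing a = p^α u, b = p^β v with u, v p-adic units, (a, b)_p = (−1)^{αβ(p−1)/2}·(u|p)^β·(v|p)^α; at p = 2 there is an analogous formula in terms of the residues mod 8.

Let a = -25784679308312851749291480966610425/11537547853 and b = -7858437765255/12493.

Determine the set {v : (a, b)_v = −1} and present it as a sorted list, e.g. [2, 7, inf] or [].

Mod squares: a ≡ -69069, b ≡ -111546435. Check v ∈ {∞, 2, 3, 5, 7, 11, 13, 17, 19, 23, 29, 31}.
v=19: a=19^2·(≡13), b=19^1·(≡18) mod 19; (13|19)=-1, (18|19)=-1; (−1)^{2·1·9}·(-1)^1·(-1)^2 = -1.
v=2: v_2(a)=0, v_2(b)=0; units ≡ 3, 5 (mod 8); ε·ε+αω+βω = 1·0+0·1+0·1 ≡ 0  ⇒  (a,b)_2 = +1.
v=17: a=17^2·(≡1), b=17^1·(≡3) mod 17; (1|17)=+1, (3|17)=-1; (−1)^{2·1·8}·(+1)^1·(-1)^2 = +1.
v=13: a=13^-1·(≡3), b=13^-1·(≡12) mod 13; (3|13)=+1, (12|13)=+1; (−1)^{-1·-1·6}·(+1)^-1·(+1)^-1 = +1.
v=29: a=29^8·(≡22), b=29^2·(≡1) mod 29; (22|29)=+1, (1|29)=+1; (−1)^{8·2·14}·(+1)^2·(+1)^8 = +1.
v=31: a=31^-6·(≡12), b=31^-2·(≡1) mod 31; (12|31)=-1, (1|31)=+1; (−1)^{-6·-2·15}·(-1)^-2·(+1)^-6 = +1.
v=7: a=7^3·(≡3), b=7^1·(≡2) mod 7; (3|7)=-1, (2|7)=+1; (−1)^{3·1·3}·(-1)^1·(+1)^3 = +1.
v=23: a=23^3·(≡14), b=23^1·(≡8) mod 23; (14|23)=-1, (8|23)=+1; (−1)^{3·1·11}·(-1)^1·(+1)^3 = +1.
v=3: a=3^5·(≡2), b=3^3·(≡2) mod 3; (2|3)=-1, (2|3)=-1; (−1)^{5·3·1}·(-1)^3·(-1)^5 = -1.
v=∞: -69069 < 0 and -111546435 < 0  ⇒  (a,b)_∞ = -1.
v=5: a=5^2·(≡1), b=5^1·(≡3) mod 5; (1|5)=+1, (3|5)=-1; (−1)^{2·1·2}·(+1)^1·(-1)^2 = +1.
v=11: a=11^7·(≡7), b=11^3·(≡8) mod 11; (7|11)=-1, (8|11)=-1; (−1)^{7·3·5}·(-1)^3·(-1)^7 = -1.
|Ram(-69069, -111546435)| = 4, even; anisotropic at {3, 11, 19, ∞}.

[3, 11, 19, inf]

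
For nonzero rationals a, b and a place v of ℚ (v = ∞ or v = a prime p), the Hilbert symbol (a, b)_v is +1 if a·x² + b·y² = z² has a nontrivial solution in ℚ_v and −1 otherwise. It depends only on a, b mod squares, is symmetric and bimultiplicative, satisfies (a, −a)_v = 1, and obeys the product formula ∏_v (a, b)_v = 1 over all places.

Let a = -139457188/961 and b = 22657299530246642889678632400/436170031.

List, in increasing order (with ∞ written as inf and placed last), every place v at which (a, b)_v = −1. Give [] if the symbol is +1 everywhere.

[2, 13]

Mod squares: a ≡ -96577, b ≡ 33713771. Check v ∈ {∞, 2, 3, 5, 7, 11, 13, 17, 19, 23, 31, 37}.
v=∞: -96577 < 0 and 33713771 > 0  ⇒  (a,b)_∞ = +1.
v=31: a=31^-2·(≡1), b=31^-3·(≡15) mod 31; (1|31)=+1, (15|31)=-1; (−1)^{-2·-3·15}·(+1)^-3·(-1)^-2 = +1.
v=13: a=13^1·(≡6), b=13^3·(≡10) mod 13; (6|13)=-1, (10|13)=+1; (−1)^{1·3·6}·(-1)^3·(+1)^1 = -1.
v=5: a=5^0·(≡2), b=5^2·(≡1) mod 5; (2|5)=-1, (1|5)=+1; (−1)^{0·2·2}·(-1)^2·(+1)^0 = +1.
v=23: a=23^1·(≡10), b=23^4·(≡16) mod 23; (10|23)=-1, (16|23)=+1; (−1)^{1·4·11}·(-1)^4·(+1)^1 = +1.
v=17: a=17^1·(≡6), b=17^3·(≡5) mod 17; (6|17)=-1, (5|17)=-1; (−1)^{1·3·8}·(-1)^3·(-1)^1 = +1.
v=11: a=11^0·(≡5), b=11^-4·(≡9) mod 11; (5|11)=+1, (9|11)=+1; (−1)^{0·-4·5}·(+1)^-4·(+1)^0 = +1.
v=2: v_2(a)=2, v_2(b)=4; units ≡ 7, 3 (mod 8); ε·ε+αω+βω = 1·1+2·1+4·0 ≡ 1  ⇒  (a,b)_2 = -1.
v=19: a=19^3·(≡5), b=19^7·(≡18) mod 19; (5|19)=+1, (18|19)=-1; (−1)^{3·7·9}·(+1)^7·(-1)^3 = +1.
v=7: a=7^0·(≡2), b=7^1·(≡1) mod 7; (2|7)=+1, (1|7)=+1; (−1)^{0·1·3}·(+1)^1·(+1)^0 = +1.
v=3: a=3^0·(≡2), b=3^4·(≡2) mod 3; (2|3)=-1, (2|3)=-1; (−1)^{0·4·1}·(-1)^4·(-1)^0 = +1.
v=37: a=37^0·(≡7), b=37^1·(≡4) mod 37; (7|37)=+1, (4|37)=+1; (−1)^{0·1·18}·(+1)^1·(+1)^0 = +1.
|Ram(-96577, 33713771)| = 2, even; anisotropic at {2, 13}.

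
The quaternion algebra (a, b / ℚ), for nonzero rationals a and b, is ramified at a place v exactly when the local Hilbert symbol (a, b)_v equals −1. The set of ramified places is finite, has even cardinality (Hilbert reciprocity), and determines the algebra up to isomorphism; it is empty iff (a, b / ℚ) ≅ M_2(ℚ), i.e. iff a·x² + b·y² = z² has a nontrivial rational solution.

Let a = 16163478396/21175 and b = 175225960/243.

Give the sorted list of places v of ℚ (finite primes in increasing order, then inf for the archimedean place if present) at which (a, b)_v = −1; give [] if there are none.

[3, 5]

Mod squares: a ≡ 273, b ≡ 30. Check v ∈ {∞, 2, 3, 5, 7, 11, 13, 23, 29}.
v=5: a=5^-2·(≡3), b=5^1·(≡4) mod 5; (3|5)=-1, (4|5)=+1; (−1)^{-2·1·2}·(-1)^1·(+1)^-2 = -1.
v=29: a=29^2·(≡14), b=29^0·(≡25) mod 29; (14|29)=-1, (25|29)=+1; (−1)^{2·0·14}·(-1)^0·(+1)^2 = +1.
v=23: a=23^0·(≡5), b=23^2·(≡19) mod 23; (5|23)=-1, (19|23)=-1; (−1)^{0·2·11}·(-1)^2·(-1)^0 = +1.
v=13: a=13^3·(≡11), b=13^2·(≡10) mod 13; (11|13)=-1, (10|13)=+1; (−1)^{3·2·6}·(-1)^2·(+1)^3 = +1.
v=∞: 273 > 0 and 30 > 0  ⇒  (a,b)_∞ = +1.
v=3: a=3^7·(≡1), b=3^-5·(≡1) mod 3; (1|3)=+1, (1|3)=+1; (−1)^{7·-5·1}·(+1)^-5·(+1)^7 = -1.
v=2: v_2(a)=2, v_2(b)=3; units ≡ 1, 7 (mod 8); ε·ε+αω+βω = 0·1+2·0+3·0 ≡ 0  ⇒  (a,b)_2 = +1.
v=11: a=11^-2·(≡1), b=11^0·(≡8) mod 11; (1|11)=+1, (8|11)=-1; (−1)^{-2·0·5}·(+1)^0·(-1)^-2 = +1.
v=7: a=7^-1·(≡2), b=7^2·(≡4) mod 7; (2|7)=+1, (4|7)=+1; (−1)^{-1·2·3}·(+1)^2·(+1)^-1 = +1.
|Ram(273, 30)| = 2, even; anisotropic at {3, 5}.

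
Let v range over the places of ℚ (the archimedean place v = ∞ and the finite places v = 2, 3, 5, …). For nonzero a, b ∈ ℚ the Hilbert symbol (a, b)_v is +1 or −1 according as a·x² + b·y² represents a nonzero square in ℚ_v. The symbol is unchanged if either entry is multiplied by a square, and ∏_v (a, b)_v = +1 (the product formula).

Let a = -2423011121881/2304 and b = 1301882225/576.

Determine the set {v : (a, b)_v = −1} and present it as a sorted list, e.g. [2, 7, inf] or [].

(a, b) ≡ (-6601, 41) mod (ℚ^×)²; places V = {2, 3, 5, 7, 17, 23, 41, ∞}.
(a,b)_17: α=2, u≡5; β=0, v≡14 (mod 17); (5|17)=-1, (14|17)=-1; sign (−1)^0·-1^0·-1^2 = +1.
(a,b)_41: α=1, u≡13; β=1, v≡39 (mod 41); (13|41)=-1, (39|41)=+1; sign (−1)^0·-1^1·+1^1 = -1.
(a,b)_2: α=-8, β=-6; u≡7, v≡1 (mod 8); ε(u)ε(v)=1·0, αω(v)=-8·0, βω(u)=-6·0; sum ≡ 0  ⇒  +1.
(a,b)_5: α=0, u≡1; β=2, v≡4 (mod 5); (1|5)=+1, (4|5)=+1; sign (−1)^0·+1^2·+1^0 = +1.
(a,b)_7: α=5, u≡2; β=4, v≡6 (mod 7); (2|7)=+1, (6|7)=-1; sign (−1)^0·+1^4·-1^5 = -1.
(a,b)_23: α=3, u≡6; β=2, v≡2 (mod 23); (6|23)=+1, (2|23)=+1; sign (−1)^0·+1^2·+1^3 = +1.
(a,b)_3: α=-2, u≡2; β=-2, v≡2 (mod 3); (2|3)=-1, (2|3)=-1; sign (−1)^0·-1^-2·-1^-2 = +1.
(a,b)_∞: sgn(-6601)=−, sgn(41)=+, so +1.
Ram(-6601, 41) = {7, 41}; no ℚ_7-point on the conic.

[7, 41]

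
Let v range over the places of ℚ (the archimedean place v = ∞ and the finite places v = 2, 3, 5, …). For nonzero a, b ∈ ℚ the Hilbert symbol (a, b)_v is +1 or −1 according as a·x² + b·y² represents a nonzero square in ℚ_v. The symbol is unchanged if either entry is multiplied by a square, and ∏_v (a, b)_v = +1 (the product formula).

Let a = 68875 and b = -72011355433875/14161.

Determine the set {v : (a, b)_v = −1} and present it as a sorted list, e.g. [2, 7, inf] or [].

[19, 29]

(a, b) ≡ (2755, -43355) mod (ℚ^×)²; places V = {2, 3, 5, 7, 11, 13, 17, 19, 23, 29, ∞}.
(a,b)_29: α=1, u≡26; β=1, v≡22 (mod 29); (26|29)=-1, (22|29)=+1; sign (−1)^0·-1^1·+1^1 = -1.
(a,b)_13: α=0, u≡1; β=3, v≡6 (mod 13); (1|13)=+1, (6|13)=-1; sign (−1)^0·+1^3·-1^0 = +1.
(a,b)_19: α=1, u≡15; β=2, v≡2 (mod 19); (15|19)=-1, (2|19)=-1; sign (−1)^0·-1^2·-1^1 = -1.
(a,b)_7: α=0, u≡2; β=-2, v≡5 (mod 7); (2|7)=+1, (5|7)=-1; sign (−1)^0·+1^-2·-1^0 = +1.
(a,b)_11: α=0, u≡4; β=2, v≡7 (mod 11); (4|11)=+1, (7|11)=-1; sign (−1)^0·+1^2·-1^0 = +1.
(a,b)_5: α=3, u≡1; β=3, v≡4 (mod 5); (1|5)=+1, (4|5)=+1; sign (−1)^0·+1^3·+1^3 = +1.
(a,b)_2: α=0, β=0; u≡3, v≡5 (mod 8); ε(u)ε(v)=1·0, αω(v)=0·1, βω(u)=0·1; sum ≡ 0  ⇒  +1.
(a,b)_17: α=0, u≡8; β=-2, v≡5 (mod 17); (8|17)=+1, (5|17)=-1; sign (−1)^0·+1^-2·-1^0 = +1.
(a,b)_∞: sgn(2755)=+, sgn(-43355)=−, so +1.
(a,b)_3: α=0, u≡1; β=2, v≡1 (mod 3); (1|3)=+1, (1|3)=+1; sign (−1)^0·+1^2·+1^0 = +1.
(a,b)_23: α=0, u≡13; β=1, v≡13 (mod 23); (13|23)=+1, (13|23)=+1; sign (−1)^0·+1^1·+1^0 = +1.
Ram(2755, -43355) = {19, 29}; no ℚ_19-point on the conic.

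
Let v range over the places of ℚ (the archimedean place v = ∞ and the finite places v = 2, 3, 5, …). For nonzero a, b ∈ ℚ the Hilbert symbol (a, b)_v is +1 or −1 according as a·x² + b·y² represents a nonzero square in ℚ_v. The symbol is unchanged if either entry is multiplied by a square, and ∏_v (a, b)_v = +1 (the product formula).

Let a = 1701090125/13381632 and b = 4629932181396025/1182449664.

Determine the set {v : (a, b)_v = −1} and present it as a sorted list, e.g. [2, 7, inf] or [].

[2, 3]

(a, b) ≡ (15, 11) mod (ℚ^×)²; places V = {2, 3, 5, 7, 11, 17, 31, ∞}.
(a,b)_3: α=-3, u≡2; β=-8, v≡2 (mod 3); (2|3)=-1, (2|3)=-1; sign (−1)^0·-1^-8·-1^-3 = -1.
(a,b)_17: α=2, u≡2; β=4, v≡11 (mod 17); (2|17)=+1, (11|17)=-1; sign (−1)^0·+1^4·-1^2 = +1.
(a,b)_11: α=-2, u≡1; β=-1, v≡3 (mod 11); (1|11)=+1, (3|11)=+1; sign (−1)^0·+1^-1·+1^-2 = +1.
(a,b)_5: α=3, u≡3; β=2, v≡4 (mod 5); (3|5)=-1, (4|5)=+1; sign (−1)^0·-1^2·+1^3 = +1.
(a,b)_∞: sgn(15)=+, sgn(11)=+, so +1.
(a,b)_2: α=-12, β=-14; u≡7, v≡3 (mod 8); ε(u)ε(v)=1·1, αω(v)=-12·1, βω(u)=-14·0; sum ≡ 1  ⇒  -1.
(a,b)_7: α=2, u≡2; β=4, v≡2 (mod 7); (2|7)=+1, (2|7)=+1; sign (−1)^0·+1^4·+1^2 = +1.
(a,b)_31: α=2, u≡27; β=4, v≡11 (mod 31); (27|31)=-1, (11|31)=-1; sign (−1)^0·-1^4·-1^2 = +1.
|Ram(15, 11)| = 2, even; anisotropic at {2, 3}.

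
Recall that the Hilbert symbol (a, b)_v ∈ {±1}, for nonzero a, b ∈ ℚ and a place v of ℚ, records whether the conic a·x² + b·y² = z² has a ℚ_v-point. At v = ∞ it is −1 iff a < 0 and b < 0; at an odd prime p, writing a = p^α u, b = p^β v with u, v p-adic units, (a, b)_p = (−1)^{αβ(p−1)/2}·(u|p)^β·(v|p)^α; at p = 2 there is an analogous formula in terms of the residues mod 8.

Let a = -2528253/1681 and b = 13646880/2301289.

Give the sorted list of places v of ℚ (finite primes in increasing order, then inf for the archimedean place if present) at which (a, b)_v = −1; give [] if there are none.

(a, b) ≡ (-13, 130) mod (ℚ^×)²; places V = {2, 3, 5, 7, 13, 37, 41, ∞}.
(a,b)_2: α=0, β=5; u≡3, v≡1 (mod 8); ε(u)ε(v)=1·0, αω(v)=0·0, βω(u)=5·1; sum ≡ 1  ⇒  -1.
(a,b)_3: α=4, u≡2; β=8, v≡1 (mod 3); (2|3)=-1, (1|3)=+1; sign (−1)^0·-1^8·+1^4 = +1.
(a,b)_5: α=0, u≡2; β=1, v≡4 (mod 5); (2|5)=-1, (4|5)=+1; sign (−1)^0·-1^1·+1^0 = -1.
(a,b)_37: α=0, u≡32; β=-2, v≡6 (mod 37); (32|37)=-1, (6|37)=-1; sign (−1)^0·-1^-2·-1^0 = +1.
(a,b)_13: α=1, u≡3; β=1, v≡12 (mod 13); (3|13)=+1, (12|13)=+1; sign (−1)^0·+1^1·+1^1 = +1.
(a,b)_41: α=-2, u≡12; β=-2, v≡7 (mod 41); (12|41)=-1, (7|41)=-1; sign (−1)^0·-1^-2·-1^-2 = +1.
(a,b)_7: α=4, u≡4; β=0, v≡4 (mod 7); (4|7)=+1, (4|7)=+1; sign (−1)^0·+1^0·+1^4 = +1.
(a,b)_∞: sgn(-13)=−, sgn(130)=+, so +1.
|Ram(-13, 130)| = 2, even; anisotropic at {2, 5}.

[2, 5]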